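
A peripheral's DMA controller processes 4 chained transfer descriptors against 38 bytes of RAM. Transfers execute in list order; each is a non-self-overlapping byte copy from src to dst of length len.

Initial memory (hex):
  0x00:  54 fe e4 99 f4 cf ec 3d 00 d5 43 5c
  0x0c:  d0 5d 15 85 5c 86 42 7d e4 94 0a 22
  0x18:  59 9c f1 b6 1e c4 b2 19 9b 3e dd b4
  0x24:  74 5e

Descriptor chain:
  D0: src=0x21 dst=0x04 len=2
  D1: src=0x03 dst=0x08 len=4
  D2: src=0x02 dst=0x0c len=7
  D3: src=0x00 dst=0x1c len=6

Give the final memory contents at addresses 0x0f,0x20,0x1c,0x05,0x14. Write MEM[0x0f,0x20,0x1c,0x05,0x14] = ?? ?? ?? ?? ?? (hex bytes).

MEM[0x0f,0x20,0x1c,0x05,0x14] = dd 3e 54 dd e4

D0: mem[0x04..0x05] <- [3e dd]
D1: mem[0x08..0x0b] <- [99 3e dd ec]
D2: mem[0x0c..0x12] <- [e4 99 3e dd ec 3d 99]
D3: mem[0x1c..0x21] <- [54 fe e4 99 3e dd]
query mem[0x0f]=0xdd, mem[0x20]=0x3e, mem[0x1c]=0x54, mem[0x05]=0xdd, mem[0x14]=0xe4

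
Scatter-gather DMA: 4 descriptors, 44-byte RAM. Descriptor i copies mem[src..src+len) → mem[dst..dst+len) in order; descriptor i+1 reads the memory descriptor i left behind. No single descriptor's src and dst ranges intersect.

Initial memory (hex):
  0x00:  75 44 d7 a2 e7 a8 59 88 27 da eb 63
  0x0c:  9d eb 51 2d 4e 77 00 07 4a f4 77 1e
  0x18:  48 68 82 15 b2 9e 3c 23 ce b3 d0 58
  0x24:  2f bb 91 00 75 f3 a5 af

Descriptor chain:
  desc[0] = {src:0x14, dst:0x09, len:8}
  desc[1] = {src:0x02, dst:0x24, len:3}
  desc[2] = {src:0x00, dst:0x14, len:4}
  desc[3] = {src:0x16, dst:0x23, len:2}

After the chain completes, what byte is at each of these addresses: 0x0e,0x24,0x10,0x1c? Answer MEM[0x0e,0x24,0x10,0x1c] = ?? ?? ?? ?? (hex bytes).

MEM[0x0e,0x24,0x10,0x1c] = 68 a2 15 b2

D0: mem[0x09..0x10] <- [4a f4 77 1e 48 68 82 15]
D1: mem[0x24..0x26] <- [d7 a2 e7]
D2: mem[0x14..0x17] <- [75 44 d7 a2]
D3: mem[0x23..0x24] <- [d7 a2]
query mem[0x0e]=0x68, mem[0x24]=0xa2, mem[0x10]=0x15, mem[0x1c]=0xb2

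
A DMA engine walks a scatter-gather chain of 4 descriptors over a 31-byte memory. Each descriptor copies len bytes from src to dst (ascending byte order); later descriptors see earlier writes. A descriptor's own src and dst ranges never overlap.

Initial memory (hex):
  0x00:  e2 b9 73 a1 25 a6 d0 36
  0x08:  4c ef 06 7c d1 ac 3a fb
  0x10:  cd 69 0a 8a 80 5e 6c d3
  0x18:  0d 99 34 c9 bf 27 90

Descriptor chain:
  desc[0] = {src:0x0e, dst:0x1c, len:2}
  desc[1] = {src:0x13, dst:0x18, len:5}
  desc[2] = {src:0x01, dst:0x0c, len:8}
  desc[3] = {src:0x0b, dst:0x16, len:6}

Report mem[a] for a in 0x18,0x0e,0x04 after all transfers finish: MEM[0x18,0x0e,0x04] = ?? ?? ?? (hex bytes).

MEM[0x18,0x0e,0x04] = 73 a1 25

  after D0: wrote 2B at 0x1c = 3afb
  after D1: wrote 5B at 0x18 = 8a805e6cd3
  after D2: wrote 8B at 0x0c = b973a125a6d0364c
  after D3: wrote 6B at 0x16 = 7cb973a125a6
query mem[0x18]=0x73, mem[0x0e]=0xa1, mem[0x04]=0x25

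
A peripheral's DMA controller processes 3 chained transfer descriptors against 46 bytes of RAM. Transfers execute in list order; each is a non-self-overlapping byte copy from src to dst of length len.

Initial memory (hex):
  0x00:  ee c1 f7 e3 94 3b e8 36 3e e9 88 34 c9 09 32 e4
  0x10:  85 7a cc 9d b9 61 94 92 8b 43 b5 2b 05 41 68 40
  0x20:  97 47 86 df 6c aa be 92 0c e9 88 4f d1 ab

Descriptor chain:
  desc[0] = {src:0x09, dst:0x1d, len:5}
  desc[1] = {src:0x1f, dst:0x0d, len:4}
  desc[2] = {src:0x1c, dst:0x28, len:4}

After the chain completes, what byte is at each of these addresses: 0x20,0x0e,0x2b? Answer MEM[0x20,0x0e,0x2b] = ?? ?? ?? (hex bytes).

D0: mem[0x1d..0x21] <- [e9 88 34 c9 09]
D1: mem[0x0d..0x10] <- [34 c9 09 86]
D2: mem[0x28..0x2b] <- [05 e9 88 34]
query mem[0x20]=0xc9, mem[0x0e]=0xc9, mem[0x2b]=0x34

MEM[0x20,0x0e,0x2b] = c9 c9 34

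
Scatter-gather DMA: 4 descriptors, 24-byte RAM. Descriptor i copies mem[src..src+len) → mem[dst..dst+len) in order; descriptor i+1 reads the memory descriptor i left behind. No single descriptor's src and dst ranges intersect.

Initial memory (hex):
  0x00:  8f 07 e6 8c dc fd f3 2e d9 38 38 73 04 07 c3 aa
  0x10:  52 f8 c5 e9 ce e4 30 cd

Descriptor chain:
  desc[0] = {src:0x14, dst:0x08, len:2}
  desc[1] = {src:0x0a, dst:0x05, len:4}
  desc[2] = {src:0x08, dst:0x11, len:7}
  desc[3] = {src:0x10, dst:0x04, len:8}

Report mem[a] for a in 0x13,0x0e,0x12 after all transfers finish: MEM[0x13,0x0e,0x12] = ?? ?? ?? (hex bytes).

MEM[0x13,0x0e,0x12] = 38 c3 e4

D0: mem[0x08..0x09] <- [ce e4]
D1: mem[0x05..0x08] <- [38 73 04 07]
D2: mem[0x11..0x17] <- [07 e4 38 73 04 07 c3]
D3: mem[0x04..0x0b] <- [52 07 e4 38 73 04 07 c3]
query mem[0x13]=0x38, mem[0x0e]=0xc3, mem[0x12]=0xe4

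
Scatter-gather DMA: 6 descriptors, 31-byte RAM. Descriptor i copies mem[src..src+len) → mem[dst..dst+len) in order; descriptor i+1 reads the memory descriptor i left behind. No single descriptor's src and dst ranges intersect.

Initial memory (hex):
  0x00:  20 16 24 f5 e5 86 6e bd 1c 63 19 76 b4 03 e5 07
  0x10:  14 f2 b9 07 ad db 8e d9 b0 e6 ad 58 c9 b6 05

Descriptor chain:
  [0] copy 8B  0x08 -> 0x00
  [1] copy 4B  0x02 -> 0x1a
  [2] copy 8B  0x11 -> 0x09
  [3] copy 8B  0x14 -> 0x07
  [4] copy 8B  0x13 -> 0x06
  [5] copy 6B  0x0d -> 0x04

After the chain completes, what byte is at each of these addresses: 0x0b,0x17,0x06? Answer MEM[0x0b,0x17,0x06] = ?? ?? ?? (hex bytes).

MEM[0x0b,0x17,0x06] = b0 d9 d9

#0 dst[0x00+8] := {0x1c,0x63,0x19,0x76,0xb4,0x03,0xe5,0x07}
#1 dst[0x1a+4] := {0x19,0x76,0xb4,0x03}
#2 dst[0x09+8] := {0xf2,0xb9,0x07,0xad,0xdb,0x8e,0xd9,0xb0}
#3 dst[0x07+8] := {0xad,0xdb,0x8e,0xd9,0xb0,0xe6,0x19,0x76}
#4 dst[0x06+8] := {0x07,0xad,0xdb,0x8e,0xd9,0xb0,0xe6,0x19}
#5 dst[0x04+6] := {0x19,0x76,0xd9,0xb0,0xf2,0xb9}
query mem[0x0b]=0xb0, mem[0x17]=0xd9, mem[0x06]=0xd9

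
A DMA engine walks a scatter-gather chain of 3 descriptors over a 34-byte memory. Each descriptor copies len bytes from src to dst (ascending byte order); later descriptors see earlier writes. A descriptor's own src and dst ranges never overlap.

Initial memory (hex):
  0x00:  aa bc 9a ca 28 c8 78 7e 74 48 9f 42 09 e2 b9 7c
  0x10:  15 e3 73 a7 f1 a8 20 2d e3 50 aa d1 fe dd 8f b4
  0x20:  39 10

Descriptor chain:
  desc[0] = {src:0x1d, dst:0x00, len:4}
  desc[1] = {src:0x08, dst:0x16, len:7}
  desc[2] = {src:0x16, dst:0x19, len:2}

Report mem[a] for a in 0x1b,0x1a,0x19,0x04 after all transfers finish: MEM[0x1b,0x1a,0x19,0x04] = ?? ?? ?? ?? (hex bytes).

MEM[0x1b,0x1a,0x19,0x04] = e2 48 74 28

#0 dst[0x00+4] := {0xdd,0x8f,0xb4,0x39}
#1 dst[0x16+7] := {0x74,0x48,0x9f,0x42,0x09,0xe2,0xb9}
#2 dst[0x19+2] := {0x74,0x48}
query mem[0x1b]=0xe2, mem[0x1a]=0x48, mem[0x19]=0x74, mem[0x04]=0x28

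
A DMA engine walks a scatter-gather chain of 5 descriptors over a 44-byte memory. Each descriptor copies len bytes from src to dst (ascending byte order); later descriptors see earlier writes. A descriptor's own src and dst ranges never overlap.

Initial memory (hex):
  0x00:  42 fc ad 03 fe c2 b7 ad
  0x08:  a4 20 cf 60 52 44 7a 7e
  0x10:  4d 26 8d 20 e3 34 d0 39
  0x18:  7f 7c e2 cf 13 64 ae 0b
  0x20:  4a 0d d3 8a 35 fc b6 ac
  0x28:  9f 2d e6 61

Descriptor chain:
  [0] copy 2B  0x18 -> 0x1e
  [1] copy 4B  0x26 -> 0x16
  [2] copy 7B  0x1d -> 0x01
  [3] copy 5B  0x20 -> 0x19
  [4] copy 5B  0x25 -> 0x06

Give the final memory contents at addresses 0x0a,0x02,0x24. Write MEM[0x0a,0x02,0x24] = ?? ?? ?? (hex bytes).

  after D0: wrote 2B at 0x1e = 7f7c
  after D1: wrote 4B at 0x16 = b6ac9f2d
  after D2: wrote 7B at 0x01 = 647f7c4a0dd38a
  after D3: wrote 5B at 0x19 = 4a0dd38a35
  after D4: wrote 5B at 0x06 = fcb6ac9f2d
query mem[0x0a]=0x2d, mem[0x02]=0x7f, mem[0x24]=0x35

MEM[0x0a,0x02,0x24] = 2d 7f 35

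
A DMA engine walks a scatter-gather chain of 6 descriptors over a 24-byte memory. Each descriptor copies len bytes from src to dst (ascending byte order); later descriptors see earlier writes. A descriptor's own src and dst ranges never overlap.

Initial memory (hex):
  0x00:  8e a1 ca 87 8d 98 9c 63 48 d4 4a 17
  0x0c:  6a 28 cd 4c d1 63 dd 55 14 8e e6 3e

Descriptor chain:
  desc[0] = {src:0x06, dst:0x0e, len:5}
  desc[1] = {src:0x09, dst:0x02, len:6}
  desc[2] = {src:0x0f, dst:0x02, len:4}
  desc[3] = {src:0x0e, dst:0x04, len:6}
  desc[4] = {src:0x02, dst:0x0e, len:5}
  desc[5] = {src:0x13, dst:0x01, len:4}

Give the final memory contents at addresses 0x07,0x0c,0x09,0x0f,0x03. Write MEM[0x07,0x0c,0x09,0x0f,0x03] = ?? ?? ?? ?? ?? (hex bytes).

D0: mem[0x0e..0x12] <- [9c 63 48 d4 4a]
D1: mem[0x02..0x07] <- [d4 4a 17 6a 28 9c]
D2: mem[0x02..0x05] <- [63 48 d4 4a]
D3: mem[0x04..0x09] <- [9c 63 48 d4 4a 55]
D4: mem[0x0e..0x12] <- [63 48 9c 63 48]
D5: mem[0x01..0x04] <- [55 14 8e e6]
query mem[0x07]=0xd4, mem[0x0c]=0x6a, mem[0x09]=0x55, mem[0x0f]=0x48, mem[0x03]=0x8e

MEM[0x07,0x0c,0x09,0x0f,0x03] = d4 6a 55 48 8e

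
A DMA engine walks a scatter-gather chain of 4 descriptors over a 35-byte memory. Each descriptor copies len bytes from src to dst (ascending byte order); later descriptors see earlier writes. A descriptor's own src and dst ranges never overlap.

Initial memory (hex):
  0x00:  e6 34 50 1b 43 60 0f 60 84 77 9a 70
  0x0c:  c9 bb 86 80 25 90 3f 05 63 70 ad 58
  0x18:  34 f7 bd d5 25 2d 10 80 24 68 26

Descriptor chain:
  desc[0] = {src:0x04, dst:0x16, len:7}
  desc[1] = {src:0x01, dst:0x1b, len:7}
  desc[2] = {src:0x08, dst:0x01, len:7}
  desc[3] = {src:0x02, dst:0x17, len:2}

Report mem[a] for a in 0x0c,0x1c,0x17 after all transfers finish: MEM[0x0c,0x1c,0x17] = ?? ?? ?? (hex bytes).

  after D0: wrote 7B at 0x16 = 43600f6084779a
  after D1: wrote 7B at 0x1b = 34501b43600f60
  after D2: wrote 7B at 0x01 = 84779a70c9bb86
  after D3: wrote 2B at 0x17 = 779a
query mem[0x0c]=0xc9, mem[0x1c]=0x50, mem[0x17]=0x77

MEM[0x0c,0x1c,0x17] = c9 50 77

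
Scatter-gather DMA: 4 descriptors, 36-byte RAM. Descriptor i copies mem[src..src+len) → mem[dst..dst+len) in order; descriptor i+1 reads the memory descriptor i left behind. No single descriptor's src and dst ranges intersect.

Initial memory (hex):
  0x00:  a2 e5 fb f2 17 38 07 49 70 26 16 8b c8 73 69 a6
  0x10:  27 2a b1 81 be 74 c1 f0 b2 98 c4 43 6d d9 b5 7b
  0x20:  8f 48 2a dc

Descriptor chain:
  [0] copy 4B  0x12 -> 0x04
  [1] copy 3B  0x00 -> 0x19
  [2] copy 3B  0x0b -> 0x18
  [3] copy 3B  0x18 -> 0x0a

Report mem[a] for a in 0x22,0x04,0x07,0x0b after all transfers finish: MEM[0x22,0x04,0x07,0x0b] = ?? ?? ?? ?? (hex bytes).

MEM[0x22,0x04,0x07,0x0b] = 2a b1 74 c8

[0] 0x12->0x04 len=4 : b1 81 be 74
[1] 0x00->0x19 len=3 : a2 e5 fb
[2] 0x0b->0x18 len=3 : 8b c8 73
[3] 0x18->0x0a len=3 : 8b c8 73
query mem[0x22]=0x2a, mem[0x04]=0xb1, mem[0x07]=0x74, mem[0x0b]=0xc8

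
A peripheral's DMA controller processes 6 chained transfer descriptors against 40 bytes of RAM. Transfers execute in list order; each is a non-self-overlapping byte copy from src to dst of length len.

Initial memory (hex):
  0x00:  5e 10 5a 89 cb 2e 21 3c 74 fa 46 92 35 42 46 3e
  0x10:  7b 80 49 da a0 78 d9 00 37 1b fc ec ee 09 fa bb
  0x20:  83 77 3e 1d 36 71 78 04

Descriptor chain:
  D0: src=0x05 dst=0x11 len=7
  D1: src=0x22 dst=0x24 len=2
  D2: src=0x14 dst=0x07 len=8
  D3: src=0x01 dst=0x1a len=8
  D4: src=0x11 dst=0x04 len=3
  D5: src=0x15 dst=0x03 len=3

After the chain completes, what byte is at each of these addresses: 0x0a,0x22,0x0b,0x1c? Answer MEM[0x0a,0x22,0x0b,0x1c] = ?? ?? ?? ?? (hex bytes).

MEM[0x0a,0x22,0x0b,0x1c] = 92 3e 37 89

  after D0: wrote 7B at 0x11 = 2e213c74fa4692
  after D1: wrote 2B at 0x24 = 3e1d
  after D2: wrote 8B at 0x07 = 74fa4692371bfcec
  after D3: wrote 8B at 0x1a = 105a89cb2e2174fa
  after D4: wrote 3B at 0x04 = 2e213c
  after D5: wrote 3B at 0x03 = fa4692
query mem[0x0a]=0x92, mem[0x22]=0x3e, mem[0x0b]=0x37, mem[0x1c]=0x89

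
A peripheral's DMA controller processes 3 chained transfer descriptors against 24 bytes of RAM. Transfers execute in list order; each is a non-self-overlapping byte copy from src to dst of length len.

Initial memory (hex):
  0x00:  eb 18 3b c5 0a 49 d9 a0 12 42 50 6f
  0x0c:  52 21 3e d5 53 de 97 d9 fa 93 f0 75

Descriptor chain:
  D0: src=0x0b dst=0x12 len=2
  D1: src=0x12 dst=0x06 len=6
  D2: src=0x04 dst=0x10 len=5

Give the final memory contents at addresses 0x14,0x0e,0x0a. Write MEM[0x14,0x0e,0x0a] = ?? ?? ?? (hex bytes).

D0: mem[0x12..0x13] <- [6f 52]
D1: mem[0x06..0x0b] <- [6f 52 fa 93 f0 75]
D2: mem[0x10..0x14] <- [0a 49 6f 52 fa]
query mem[0x14]=0xfa, mem[0x0e]=0x3e, mem[0x0a]=0xf0

MEM[0x14,0x0e,0x0a] = fa 3e f0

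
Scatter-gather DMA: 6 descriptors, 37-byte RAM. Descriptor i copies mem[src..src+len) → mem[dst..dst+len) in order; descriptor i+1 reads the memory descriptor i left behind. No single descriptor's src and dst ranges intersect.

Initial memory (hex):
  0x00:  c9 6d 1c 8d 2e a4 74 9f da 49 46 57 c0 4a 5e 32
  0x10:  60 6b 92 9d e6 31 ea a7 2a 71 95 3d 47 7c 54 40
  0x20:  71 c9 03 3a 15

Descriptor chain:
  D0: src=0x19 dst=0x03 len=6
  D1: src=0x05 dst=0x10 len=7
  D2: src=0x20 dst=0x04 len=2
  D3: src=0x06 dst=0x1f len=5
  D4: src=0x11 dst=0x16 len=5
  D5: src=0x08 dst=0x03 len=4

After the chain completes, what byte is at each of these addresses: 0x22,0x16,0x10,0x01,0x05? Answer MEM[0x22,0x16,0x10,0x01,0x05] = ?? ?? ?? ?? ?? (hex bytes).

MEM[0x22,0x16,0x10,0x01,0x05] = 49 47 3d 6d 46

[0] 0x19->0x03 len=6 : 71 95 3d 47 7c 54
[1] 0x05->0x10 len=7 : 3d 47 7c 54 49 46 57
[2] 0x20->0x04 len=2 : 71 c9
[3] 0x06->0x1f len=5 : 47 7c 54 49 46
[4] 0x11->0x16 len=5 : 47 7c 54 49 46
[5] 0x08->0x03 len=4 : 54 49 46 57
query mem[0x22]=0x49, mem[0x16]=0x47, mem[0x10]=0x3d, mem[0x01]=0x6d, mem[0x05]=0x46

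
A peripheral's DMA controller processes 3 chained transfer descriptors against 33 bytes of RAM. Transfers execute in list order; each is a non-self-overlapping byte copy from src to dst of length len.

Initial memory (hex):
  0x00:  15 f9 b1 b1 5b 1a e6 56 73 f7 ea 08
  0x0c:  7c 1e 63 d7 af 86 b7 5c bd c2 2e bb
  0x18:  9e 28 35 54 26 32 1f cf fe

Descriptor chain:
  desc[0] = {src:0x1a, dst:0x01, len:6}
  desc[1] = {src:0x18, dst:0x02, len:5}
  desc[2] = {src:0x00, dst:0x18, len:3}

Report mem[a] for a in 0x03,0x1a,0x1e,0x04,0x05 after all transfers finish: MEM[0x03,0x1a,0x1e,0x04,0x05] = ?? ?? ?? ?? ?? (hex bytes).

MEM[0x03,0x1a,0x1e,0x04,0x05] = 28 9e 1f 35 54

[0] 0x1a->0x01 len=6 : 35 54 26 32 1f cf
[1] 0x18->0x02 len=5 : 9e 28 35 54 26
[2] 0x00->0x18 len=3 : 15 35 9e
query mem[0x03]=0x28, mem[0x1a]=0x9e, mem[0x1e]=0x1f, mem[0x04]=0x35, mem[0x05]=0x54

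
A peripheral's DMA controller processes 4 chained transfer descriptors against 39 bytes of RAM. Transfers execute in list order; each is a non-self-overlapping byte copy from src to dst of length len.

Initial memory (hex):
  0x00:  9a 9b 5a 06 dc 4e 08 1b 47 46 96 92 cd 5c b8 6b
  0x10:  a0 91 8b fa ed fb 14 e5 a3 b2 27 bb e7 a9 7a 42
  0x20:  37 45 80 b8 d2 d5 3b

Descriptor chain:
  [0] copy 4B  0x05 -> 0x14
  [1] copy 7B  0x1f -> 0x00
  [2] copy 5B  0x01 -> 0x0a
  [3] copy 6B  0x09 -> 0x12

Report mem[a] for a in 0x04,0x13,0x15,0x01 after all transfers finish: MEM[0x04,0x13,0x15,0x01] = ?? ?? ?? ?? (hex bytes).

[0] 0x05->0x14 len=4 : 4e 08 1b 47
[1] 0x1f->0x00 len=7 : 42 37 45 80 b8 d2 d5
[2] 0x01->0x0a len=5 : 37 45 80 b8 d2
[3] 0x09->0x12 len=6 : 46 37 45 80 b8 d2
query mem[0x04]=0xb8, mem[0x13]=0x37, mem[0x15]=0x80, mem[0x01]=0x37

MEM[0x04,0x13,0x15,0x01] = b8 37 80 37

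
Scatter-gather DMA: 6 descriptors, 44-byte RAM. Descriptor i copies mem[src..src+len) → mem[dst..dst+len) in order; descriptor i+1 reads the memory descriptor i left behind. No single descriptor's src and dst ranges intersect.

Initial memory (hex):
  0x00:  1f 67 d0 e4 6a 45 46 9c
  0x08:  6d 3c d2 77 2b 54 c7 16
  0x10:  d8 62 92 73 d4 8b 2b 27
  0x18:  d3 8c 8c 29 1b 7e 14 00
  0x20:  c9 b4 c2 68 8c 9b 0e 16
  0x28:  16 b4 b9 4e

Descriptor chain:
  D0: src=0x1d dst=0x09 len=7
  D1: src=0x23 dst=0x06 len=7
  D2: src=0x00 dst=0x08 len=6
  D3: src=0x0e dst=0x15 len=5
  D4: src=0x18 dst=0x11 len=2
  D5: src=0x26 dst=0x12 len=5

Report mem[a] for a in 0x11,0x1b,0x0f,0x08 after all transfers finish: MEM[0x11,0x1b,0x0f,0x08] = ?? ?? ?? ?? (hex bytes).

MEM[0x11,0x1b,0x0f,0x08] = 62 29 68 1f

#0 dst[0x09+7] := {0x7e,0x14,0x00,0xc9,0xb4,0xc2,0x68}
#1 dst[0x06+7] := {0x68,0x8c,0x9b,0x0e,0x16,0x16,0xb4}
#2 dst[0x08+6] := {0x1f,0x67,0xd0,0xe4,0x6a,0x45}
#3 dst[0x15+5] := {0xc2,0x68,0xd8,0x62,0x92}
#4 dst[0x11+2] := {0x62,0x92}
#5 dst[0x12+5] := {0x0e,0x16,0x16,0xb4,0xb9}
query mem[0x11]=0x62, mem[0x1b]=0x29, mem[0x0f]=0x68, mem[0x08]=0x1f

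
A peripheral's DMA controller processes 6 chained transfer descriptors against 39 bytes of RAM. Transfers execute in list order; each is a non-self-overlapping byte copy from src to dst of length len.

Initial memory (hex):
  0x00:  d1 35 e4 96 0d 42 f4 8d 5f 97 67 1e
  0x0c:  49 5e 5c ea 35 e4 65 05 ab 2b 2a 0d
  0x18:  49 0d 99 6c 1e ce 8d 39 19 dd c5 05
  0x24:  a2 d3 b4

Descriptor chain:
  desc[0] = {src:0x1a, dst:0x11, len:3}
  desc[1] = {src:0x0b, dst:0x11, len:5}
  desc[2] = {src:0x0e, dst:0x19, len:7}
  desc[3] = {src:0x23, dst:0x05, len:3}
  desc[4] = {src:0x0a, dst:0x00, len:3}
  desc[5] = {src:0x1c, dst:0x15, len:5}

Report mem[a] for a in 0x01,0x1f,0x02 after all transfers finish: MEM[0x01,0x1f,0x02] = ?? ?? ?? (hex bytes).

[0] 0x1a->0x11 len=3 : 99 6c 1e
[1] 0x0b->0x11 len=5 : 1e 49 5e 5c ea
[2] 0x0e->0x19 len=7 : 5c ea 35 1e 49 5e 5c
[3] 0x23->0x05 len=3 : 05 a2 d3
[4] 0x0a->0x00 len=3 : 67 1e 49
[5] 0x1c->0x15 len=5 : 1e 49 5e 5c 19
query mem[0x01]=0x1e, mem[0x1f]=0x5c, mem[0x02]=0x49

MEM[0x01,0x1f,0x02] = 1e 5c 49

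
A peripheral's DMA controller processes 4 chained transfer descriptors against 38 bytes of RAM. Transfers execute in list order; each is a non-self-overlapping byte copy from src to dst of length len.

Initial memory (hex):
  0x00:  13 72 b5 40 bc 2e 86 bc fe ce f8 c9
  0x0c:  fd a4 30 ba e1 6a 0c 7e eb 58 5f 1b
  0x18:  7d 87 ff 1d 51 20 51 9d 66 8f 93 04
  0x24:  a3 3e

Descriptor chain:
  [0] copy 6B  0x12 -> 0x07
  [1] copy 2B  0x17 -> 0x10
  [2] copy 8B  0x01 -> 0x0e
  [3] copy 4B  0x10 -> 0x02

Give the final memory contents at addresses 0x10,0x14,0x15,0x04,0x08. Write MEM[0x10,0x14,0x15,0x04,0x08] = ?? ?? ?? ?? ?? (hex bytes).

[0] 0x12->0x07 len=6 : 0c 7e eb 58 5f 1b
[1] 0x17->0x10 len=2 : 1b 7d
[2] 0x01->0x0e len=8 : 72 b5 40 bc 2e 86 0c 7e
[3] 0x10->0x02 len=4 : 40 bc 2e 86
query mem[0x10]=0x40, mem[0x14]=0x0c, mem[0x15]=0x7e, mem[0x04]=0x2e, mem[0x08]=0x7e

MEM[0x10,0x14,0x15,0x04,0x08] = 40 0c 7e 2e 7e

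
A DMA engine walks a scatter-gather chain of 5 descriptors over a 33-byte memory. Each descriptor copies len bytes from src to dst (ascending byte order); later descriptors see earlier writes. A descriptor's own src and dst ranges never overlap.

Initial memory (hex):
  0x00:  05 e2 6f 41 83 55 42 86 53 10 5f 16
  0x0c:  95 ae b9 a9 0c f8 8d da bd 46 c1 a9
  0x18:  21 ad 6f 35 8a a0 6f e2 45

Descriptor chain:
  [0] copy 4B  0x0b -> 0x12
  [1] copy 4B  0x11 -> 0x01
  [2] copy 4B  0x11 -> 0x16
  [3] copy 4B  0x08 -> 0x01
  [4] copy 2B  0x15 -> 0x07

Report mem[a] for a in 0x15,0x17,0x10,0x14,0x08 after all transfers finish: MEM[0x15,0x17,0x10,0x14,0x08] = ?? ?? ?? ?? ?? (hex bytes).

MEM[0x15,0x17,0x10,0x14,0x08] = b9 16 0c ae f8

  after D0: wrote 4B at 0x12 = 1695aeb9
  after D1: wrote 4B at 0x01 = f81695ae
  after D2: wrote 4B at 0x16 = f81695ae
  after D3: wrote 4B at 0x01 = 53105f16
  after D4: wrote 2B at 0x07 = b9f8
query mem[0x15]=0xb9, mem[0x17]=0x16, mem[0x10]=0x0c, mem[0x14]=0xae, mem[0x08]=0xf8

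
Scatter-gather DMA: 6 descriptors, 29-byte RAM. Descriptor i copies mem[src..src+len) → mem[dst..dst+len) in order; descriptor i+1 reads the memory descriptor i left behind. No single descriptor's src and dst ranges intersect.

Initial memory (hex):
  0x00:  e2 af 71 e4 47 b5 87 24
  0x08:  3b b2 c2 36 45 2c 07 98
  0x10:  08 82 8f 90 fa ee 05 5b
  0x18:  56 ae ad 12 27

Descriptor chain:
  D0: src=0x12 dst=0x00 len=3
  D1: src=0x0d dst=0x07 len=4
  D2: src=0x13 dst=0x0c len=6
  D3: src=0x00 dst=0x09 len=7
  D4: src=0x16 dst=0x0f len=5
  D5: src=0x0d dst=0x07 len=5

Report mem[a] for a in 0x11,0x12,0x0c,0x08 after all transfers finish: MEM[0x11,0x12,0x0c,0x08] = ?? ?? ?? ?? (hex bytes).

#0 dst[0x00+3] := {0x8f,0x90,0xfa}
#1 dst[0x07+4] := {0x2c,0x07,0x98,0x08}
#2 dst[0x0c+6] := {0x90,0xfa,0xee,0x05,0x5b,0x56}
#3 dst[0x09+7] := {0x8f,0x90,0xfa,0xe4,0x47,0xb5,0x87}
#4 dst[0x0f+5] := {0x05,0x5b,0x56,0xae,0xad}
#5 dst[0x07+5] := {0x47,0xb5,0x05,0x5b,0x56}
query mem[0x11]=0x56, mem[0x12]=0xae, mem[0x0c]=0xe4, mem[0x08]=0xb5

MEM[0x11,0x12,0x0c,0x08] = 56 ae e4 b5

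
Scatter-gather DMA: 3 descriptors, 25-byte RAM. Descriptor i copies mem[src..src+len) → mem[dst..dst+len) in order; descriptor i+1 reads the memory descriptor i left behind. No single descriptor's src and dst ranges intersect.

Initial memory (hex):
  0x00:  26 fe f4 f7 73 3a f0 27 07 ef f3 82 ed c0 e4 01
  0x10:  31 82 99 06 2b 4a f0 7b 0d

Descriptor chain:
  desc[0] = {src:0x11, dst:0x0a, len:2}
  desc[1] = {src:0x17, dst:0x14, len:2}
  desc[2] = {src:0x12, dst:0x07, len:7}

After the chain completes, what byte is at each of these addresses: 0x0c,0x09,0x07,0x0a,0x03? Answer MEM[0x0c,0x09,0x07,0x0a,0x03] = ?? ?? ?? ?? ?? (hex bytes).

MEM[0x0c,0x09,0x07,0x0a,0x03] = 7b 7b 99 0d f7

[0] 0x11->0x0a len=2 : 82 99
[1] 0x17->0x14 len=2 : 7b 0d
[2] 0x12->0x07 len=7 : 99 06 7b 0d f0 7b 0d
query mem[0x0c]=0x7b, mem[0x09]=0x7b, mem[0x07]=0x99, mem[0x0a]=0x0d, mem[0x03]=0xf7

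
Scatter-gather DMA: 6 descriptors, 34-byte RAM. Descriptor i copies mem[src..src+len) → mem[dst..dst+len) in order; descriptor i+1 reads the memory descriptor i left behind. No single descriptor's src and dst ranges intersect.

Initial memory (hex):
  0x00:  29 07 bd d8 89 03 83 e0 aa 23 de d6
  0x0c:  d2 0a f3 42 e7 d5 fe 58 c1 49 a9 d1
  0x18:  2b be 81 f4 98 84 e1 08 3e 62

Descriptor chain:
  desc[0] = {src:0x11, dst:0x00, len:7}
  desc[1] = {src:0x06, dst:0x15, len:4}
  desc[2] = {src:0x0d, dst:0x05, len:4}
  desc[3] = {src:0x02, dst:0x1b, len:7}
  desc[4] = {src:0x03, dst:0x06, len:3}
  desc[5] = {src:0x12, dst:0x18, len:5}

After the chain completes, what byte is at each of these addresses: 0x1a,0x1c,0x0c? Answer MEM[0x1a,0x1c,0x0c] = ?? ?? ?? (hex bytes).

[0] 0x11->0x00 len=7 : d5 fe 58 c1 49 a9 d1
[1] 0x06->0x15 len=4 : d1 e0 aa 23
[2] 0x0d->0x05 len=4 : 0a f3 42 e7
[3] 0x02->0x1b len=7 : 58 c1 49 0a f3 42 e7
[4] 0x03->0x06 len=3 : c1 49 0a
[5] 0x12->0x18 len=5 : fe 58 c1 d1 e0
query mem[0x1a]=0xc1, mem[0x1c]=0xe0, mem[0x0c]=0xd2

MEM[0x1a,0x1c,0x0c] = c1 e0 d2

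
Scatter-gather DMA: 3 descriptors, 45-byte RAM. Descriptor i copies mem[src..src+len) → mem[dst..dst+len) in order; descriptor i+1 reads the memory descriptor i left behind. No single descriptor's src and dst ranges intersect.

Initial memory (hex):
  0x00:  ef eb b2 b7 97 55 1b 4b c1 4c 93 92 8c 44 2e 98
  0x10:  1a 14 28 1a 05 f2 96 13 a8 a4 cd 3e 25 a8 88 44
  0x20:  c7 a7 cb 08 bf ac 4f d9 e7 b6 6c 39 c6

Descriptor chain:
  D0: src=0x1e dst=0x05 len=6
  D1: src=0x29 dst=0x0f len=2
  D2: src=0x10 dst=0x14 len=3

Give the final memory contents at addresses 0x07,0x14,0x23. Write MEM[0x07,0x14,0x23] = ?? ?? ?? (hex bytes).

#0 dst[0x05+6] := {0x88,0x44,0xc7,0xa7,0xcb,0x08}
#1 dst[0x0f+2] := {0xb6,0x6c}
#2 dst[0x14+3] := {0x6c,0x14,0x28}
query mem[0x07]=0xc7, mem[0x14]=0x6c, mem[0x23]=0x08

MEM[0x07,0x14,0x23] = c7 6c 08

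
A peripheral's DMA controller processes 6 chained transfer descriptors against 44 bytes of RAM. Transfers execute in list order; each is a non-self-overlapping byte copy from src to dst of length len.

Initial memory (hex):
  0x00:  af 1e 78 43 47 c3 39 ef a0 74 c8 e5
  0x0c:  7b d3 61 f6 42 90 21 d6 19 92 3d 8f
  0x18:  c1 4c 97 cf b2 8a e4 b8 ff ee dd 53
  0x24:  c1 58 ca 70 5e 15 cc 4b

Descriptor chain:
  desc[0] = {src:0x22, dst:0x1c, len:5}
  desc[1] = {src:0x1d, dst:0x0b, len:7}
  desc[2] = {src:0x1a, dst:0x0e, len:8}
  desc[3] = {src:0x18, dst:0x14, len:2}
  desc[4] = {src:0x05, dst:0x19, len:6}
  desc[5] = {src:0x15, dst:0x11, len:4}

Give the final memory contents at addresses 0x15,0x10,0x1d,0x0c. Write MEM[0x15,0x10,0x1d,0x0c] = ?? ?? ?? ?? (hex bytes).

MEM[0x15,0x10,0x1d,0x0c] = 4c dd 74 c1

D0: mem[0x1c..0x20] <- [dd 53 c1 58 ca]
D1: mem[0x0b..0x11] <- [53 c1 58 ca ee dd 53]
D2: mem[0x0e..0x15] <- [97 cf dd 53 c1 58 ca ee]
D3: mem[0x14..0x15] <- [c1 4c]
D4: mem[0x19..0x1e] <- [c3 39 ef a0 74 c8]
D5: mem[0x11..0x14] <- [4c 3d 8f c1]
query mem[0x15]=0x4c, mem[0x10]=0xdd, mem[0x1d]=0x74, mem[0x0c]=0xc1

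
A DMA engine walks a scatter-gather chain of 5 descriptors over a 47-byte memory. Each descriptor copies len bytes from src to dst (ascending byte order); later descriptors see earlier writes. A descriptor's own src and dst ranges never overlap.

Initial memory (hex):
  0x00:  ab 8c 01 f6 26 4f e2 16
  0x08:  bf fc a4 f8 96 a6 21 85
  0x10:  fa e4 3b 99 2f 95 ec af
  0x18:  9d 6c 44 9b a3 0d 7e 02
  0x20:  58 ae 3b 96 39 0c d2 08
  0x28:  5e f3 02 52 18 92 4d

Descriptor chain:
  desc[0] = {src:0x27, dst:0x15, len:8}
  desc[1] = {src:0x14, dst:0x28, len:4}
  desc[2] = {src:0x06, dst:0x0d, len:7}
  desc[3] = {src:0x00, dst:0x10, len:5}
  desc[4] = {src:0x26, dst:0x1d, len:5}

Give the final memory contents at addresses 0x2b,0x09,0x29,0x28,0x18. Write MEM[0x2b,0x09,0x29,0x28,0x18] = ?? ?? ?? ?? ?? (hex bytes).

MEM[0x2b,0x09,0x29,0x28,0x18] = f3 fc 08 2f 02

[0] 0x27->0x15 len=8 : 08 5e f3 02 52 18 92 4d
[1] 0x14->0x28 len=4 : 2f 08 5e f3
[2] 0x06->0x0d len=7 : e2 16 bf fc a4 f8 96
[3] 0x00->0x10 len=5 : ab 8c 01 f6 26
[4] 0x26->0x1d len=5 : d2 08 2f 08 5e
query mem[0x2b]=0xf3, mem[0x09]=0xfc, mem[0x29]=0x08, mem[0x28]=0x2f, mem[0x18]=0x02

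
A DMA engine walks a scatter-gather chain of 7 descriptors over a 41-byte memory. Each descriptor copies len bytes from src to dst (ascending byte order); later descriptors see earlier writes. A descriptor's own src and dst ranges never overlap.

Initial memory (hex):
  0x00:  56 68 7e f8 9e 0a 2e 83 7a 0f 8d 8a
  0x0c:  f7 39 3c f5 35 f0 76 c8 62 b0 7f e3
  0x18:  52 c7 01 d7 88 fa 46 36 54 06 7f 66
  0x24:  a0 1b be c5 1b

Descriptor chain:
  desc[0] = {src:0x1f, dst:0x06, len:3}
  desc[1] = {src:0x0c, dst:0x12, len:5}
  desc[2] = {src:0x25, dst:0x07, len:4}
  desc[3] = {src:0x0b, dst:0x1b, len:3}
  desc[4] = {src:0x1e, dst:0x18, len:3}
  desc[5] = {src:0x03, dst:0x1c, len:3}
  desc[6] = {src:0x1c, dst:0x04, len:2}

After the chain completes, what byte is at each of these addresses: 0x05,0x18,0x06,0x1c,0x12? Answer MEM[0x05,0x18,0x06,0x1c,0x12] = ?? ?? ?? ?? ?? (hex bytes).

MEM[0x05,0x18,0x06,0x1c,0x12] = 9e 46 36 f8 f7

  after D0: wrote 3B at 0x06 = 365406
  after D1: wrote 5B at 0x12 = f7393cf535
  after D2: wrote 4B at 0x07 = 1bbec51b
  after D3: wrote 3B at 0x1b = 8af739
  after D4: wrote 3B at 0x18 = 463654
  after D5: wrote 3B at 0x1c = f89e0a
  after D6: wrote 2B at 0x04 = f89e
query mem[0x05]=0x9e, mem[0x18]=0x46, mem[0x06]=0x36, mem[0x1c]=0xf8, mem[0x12]=0xf7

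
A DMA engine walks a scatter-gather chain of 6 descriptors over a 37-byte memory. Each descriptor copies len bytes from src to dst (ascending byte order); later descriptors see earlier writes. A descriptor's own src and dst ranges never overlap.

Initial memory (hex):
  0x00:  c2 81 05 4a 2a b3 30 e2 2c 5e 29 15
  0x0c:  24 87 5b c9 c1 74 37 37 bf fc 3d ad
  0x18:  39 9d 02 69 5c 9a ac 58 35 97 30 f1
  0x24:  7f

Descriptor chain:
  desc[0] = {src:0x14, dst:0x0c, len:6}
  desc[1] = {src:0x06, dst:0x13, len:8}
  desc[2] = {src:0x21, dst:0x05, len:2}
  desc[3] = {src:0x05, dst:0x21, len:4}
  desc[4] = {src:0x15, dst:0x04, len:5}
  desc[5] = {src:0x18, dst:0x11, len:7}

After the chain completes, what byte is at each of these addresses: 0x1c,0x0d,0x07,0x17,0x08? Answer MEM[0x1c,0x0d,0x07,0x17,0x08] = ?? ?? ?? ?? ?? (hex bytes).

D0: mem[0x0c..0x11] <- [bf fc 3d ad 39 9d]
D1: mem[0x13..0x1a] <- [30 e2 2c 5e 29 15 bf fc]
D2: mem[0x05..0x06] <- [97 30]
D3: mem[0x21..0x24] <- [97 30 e2 2c]
D4: mem[0x04..0x08] <- [2c 5e 29 15 bf]
D5: mem[0x11..0x17] <- [15 bf fc 69 5c 9a ac]
query mem[0x1c]=0x5c, mem[0x0d]=0xfc, mem[0x07]=0x15, mem[0x17]=0xac, mem[0x08]=0xbf

MEM[0x1c,0x0d,0x07,0x17,0x08] = 5c fc 15 ac bf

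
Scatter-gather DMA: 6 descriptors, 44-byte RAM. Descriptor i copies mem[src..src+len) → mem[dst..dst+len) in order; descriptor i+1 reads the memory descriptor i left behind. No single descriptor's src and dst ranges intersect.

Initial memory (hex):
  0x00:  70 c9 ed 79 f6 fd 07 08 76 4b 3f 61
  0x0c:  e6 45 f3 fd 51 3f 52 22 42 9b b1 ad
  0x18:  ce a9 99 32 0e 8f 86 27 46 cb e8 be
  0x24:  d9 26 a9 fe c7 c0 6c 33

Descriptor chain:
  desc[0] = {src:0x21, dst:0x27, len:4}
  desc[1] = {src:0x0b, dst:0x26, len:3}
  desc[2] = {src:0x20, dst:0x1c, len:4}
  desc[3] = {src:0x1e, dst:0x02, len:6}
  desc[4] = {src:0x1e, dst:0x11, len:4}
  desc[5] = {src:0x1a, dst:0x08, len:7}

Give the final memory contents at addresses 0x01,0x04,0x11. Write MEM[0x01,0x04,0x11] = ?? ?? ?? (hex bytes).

MEM[0x01,0x04,0x11] = c9 46 e8

D0: mem[0x27..0x2a] <- [cb e8 be d9]
D1: mem[0x26..0x28] <- [61 e6 45]
D2: mem[0x1c..0x1f] <- [46 cb e8 be]
D3: mem[0x02..0x07] <- [e8 be 46 cb e8 be]
D4: mem[0x11..0x14] <- [e8 be 46 cb]
D5: mem[0x08..0x0e] <- [99 32 46 cb e8 be 46]
query mem[0x01]=0xc9, mem[0x04]=0x46, mem[0x11]=0xe8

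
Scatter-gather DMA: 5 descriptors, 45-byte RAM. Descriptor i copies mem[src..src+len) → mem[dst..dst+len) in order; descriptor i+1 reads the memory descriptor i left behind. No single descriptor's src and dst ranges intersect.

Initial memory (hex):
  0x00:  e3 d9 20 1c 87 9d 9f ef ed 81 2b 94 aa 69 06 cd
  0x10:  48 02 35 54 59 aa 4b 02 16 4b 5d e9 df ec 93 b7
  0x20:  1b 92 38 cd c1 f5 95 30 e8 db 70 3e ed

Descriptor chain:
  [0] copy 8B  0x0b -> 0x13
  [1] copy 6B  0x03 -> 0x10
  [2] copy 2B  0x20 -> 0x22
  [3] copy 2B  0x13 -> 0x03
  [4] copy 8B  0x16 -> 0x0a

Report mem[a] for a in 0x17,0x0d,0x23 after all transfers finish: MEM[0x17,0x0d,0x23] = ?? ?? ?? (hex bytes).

  after D0: wrote 8B at 0x13 = 94aa6906cd480235
  after D1: wrote 6B at 0x10 = 1c879d9fefed
  after D2: wrote 2B at 0x22 = 1b92
  after D3: wrote 2B at 0x03 = 9fef
  after D4: wrote 8B at 0x0a = 06cd480235e9dfec
query mem[0x17]=0xcd, mem[0x0d]=0x02, mem[0x23]=0x92

MEM[0x17,0x0d,0x23] = cd 02 92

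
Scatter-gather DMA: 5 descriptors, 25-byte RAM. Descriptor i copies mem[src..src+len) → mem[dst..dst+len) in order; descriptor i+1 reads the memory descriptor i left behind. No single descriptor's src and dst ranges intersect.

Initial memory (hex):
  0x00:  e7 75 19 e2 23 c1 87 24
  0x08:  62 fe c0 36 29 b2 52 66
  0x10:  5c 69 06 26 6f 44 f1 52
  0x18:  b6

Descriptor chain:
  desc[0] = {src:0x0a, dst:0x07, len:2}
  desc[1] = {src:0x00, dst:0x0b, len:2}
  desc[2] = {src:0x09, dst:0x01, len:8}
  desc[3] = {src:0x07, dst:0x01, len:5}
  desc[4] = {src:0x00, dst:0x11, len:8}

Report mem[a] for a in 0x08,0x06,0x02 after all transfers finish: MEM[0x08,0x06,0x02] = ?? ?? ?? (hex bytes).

MEM[0x08,0x06,0x02] = 5c 52 5c

#0 dst[0x07+2] := {0xc0,0x36}
#1 dst[0x0b+2] := {0xe7,0x75}
#2 dst[0x01+8] := {0xfe,0xc0,0xe7,0x75,0xb2,0x52,0x66,0x5c}
#3 dst[0x01+5] := {0x66,0x5c,0xfe,0xc0,0xe7}
#4 dst[0x11+8] := {0xe7,0x66,0x5c,0xfe,0xc0,0xe7,0x52,0x66}
query mem[0x08]=0x5c, mem[0x06]=0x52, mem[0x02]=0x5c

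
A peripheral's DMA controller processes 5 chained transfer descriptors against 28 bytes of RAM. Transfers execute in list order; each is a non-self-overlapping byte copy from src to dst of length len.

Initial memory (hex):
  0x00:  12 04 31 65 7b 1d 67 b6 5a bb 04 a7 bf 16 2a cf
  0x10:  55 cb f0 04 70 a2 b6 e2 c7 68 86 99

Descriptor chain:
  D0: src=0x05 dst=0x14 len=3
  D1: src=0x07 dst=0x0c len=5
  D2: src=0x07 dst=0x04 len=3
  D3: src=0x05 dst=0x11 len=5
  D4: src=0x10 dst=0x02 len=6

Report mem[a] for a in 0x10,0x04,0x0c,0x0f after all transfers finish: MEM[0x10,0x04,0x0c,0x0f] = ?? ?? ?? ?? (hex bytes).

MEM[0x10,0x04,0x0c,0x0f] = a7 bb b6 04

D0: mem[0x14..0x16] <- [1d 67 b6]
D1: mem[0x0c..0x10] <- [b6 5a bb 04 a7]
D2: mem[0x04..0x06] <- [b6 5a bb]
D3: mem[0x11..0x15] <- [5a bb b6 5a bb]
D4: mem[0x02..0x07] <- [a7 5a bb b6 5a bb]
query mem[0x10]=0xa7, mem[0x04]=0xbb, mem[0x0c]=0xb6, mem[0x0f]=0x04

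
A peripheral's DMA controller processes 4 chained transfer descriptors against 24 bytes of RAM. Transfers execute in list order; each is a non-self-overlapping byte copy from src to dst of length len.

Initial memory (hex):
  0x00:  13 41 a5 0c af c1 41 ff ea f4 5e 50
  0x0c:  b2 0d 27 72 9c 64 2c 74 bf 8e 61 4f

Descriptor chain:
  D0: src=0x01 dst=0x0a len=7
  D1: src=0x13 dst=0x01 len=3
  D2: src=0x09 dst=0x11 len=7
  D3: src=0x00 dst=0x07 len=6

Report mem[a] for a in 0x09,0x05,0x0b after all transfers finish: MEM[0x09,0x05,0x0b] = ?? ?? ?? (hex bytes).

MEM[0x09,0x05,0x0b] = bf c1 af

#0 dst[0x0a+7] := {0x41,0xa5,0x0c,0xaf,0xc1,0x41,0xff}
#1 dst[0x01+3] := {0x74,0xbf,0x8e}
#2 dst[0x11+7] := {0xf4,0x41,0xa5,0x0c,0xaf,0xc1,0x41}
#3 dst[0x07+6] := {0x13,0x74,0xbf,0x8e,0xaf,0xc1}
query mem[0x09]=0xbf, mem[0x05]=0xc1, mem[0x0b]=0xaf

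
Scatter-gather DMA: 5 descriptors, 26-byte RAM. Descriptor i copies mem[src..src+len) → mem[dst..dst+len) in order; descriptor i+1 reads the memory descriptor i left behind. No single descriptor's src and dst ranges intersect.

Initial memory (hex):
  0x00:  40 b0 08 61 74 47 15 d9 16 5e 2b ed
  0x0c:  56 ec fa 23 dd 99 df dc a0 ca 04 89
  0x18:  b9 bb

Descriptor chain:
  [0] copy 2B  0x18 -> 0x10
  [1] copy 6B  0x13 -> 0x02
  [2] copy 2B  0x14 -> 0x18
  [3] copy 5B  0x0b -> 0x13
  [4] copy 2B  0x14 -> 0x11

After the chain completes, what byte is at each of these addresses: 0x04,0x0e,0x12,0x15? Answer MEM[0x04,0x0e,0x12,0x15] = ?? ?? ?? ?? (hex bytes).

D0: mem[0x10..0x11] <- [b9 bb]
D1: mem[0x02..0x07] <- [dc a0 ca 04 89 b9]
D2: mem[0x18..0x19] <- [a0 ca]
D3: mem[0x13..0x17] <- [ed 56 ec fa 23]
D4: mem[0x11..0x12] <- [56 ec]
query mem[0x04]=0xca, mem[0x0e]=0xfa, mem[0x12]=0xec, mem[0x15]=0xec

MEM[0x04,0x0e,0x12,0x15] = ca fa ec ec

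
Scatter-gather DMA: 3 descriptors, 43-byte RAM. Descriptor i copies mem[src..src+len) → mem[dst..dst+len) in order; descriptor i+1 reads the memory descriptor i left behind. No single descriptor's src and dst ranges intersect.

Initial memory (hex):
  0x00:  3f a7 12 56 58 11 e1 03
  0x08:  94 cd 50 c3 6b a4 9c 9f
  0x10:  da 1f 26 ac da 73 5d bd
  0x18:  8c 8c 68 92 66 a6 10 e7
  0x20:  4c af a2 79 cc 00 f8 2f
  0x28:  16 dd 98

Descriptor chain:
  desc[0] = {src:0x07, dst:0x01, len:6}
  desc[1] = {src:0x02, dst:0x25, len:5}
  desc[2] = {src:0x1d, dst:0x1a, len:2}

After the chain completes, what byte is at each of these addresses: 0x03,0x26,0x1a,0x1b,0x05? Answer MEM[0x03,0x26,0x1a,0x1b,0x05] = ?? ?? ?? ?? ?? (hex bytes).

  after D0: wrote 6B at 0x01 = 0394cd50c36b
  after D1: wrote 5B at 0x25 = 94cd50c36b
  after D2: wrote 2B at 0x1a = a610
query mem[0x03]=0xcd, mem[0x26]=0xcd, mem[0x1a]=0xa6, mem[0x1b]=0x10, mem[0x05]=0xc3

MEM[0x03,0x26,0x1a,0x1b,0x05] = cd cd a6 10 c3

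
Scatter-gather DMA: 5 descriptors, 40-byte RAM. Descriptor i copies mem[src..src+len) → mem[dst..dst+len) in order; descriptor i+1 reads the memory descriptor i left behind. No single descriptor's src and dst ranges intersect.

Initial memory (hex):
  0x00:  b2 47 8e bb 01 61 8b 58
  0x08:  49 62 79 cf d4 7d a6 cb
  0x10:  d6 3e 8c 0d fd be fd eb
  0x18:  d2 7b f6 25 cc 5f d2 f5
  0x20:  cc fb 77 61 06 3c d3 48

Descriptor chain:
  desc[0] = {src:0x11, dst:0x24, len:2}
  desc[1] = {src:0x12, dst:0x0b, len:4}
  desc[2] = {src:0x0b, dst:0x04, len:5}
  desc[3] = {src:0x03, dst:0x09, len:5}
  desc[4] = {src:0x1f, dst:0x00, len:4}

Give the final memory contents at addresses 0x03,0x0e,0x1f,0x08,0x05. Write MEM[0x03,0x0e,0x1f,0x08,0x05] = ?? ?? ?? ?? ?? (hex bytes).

MEM[0x03,0x0e,0x1f,0x08,0x05] = 77 be f5 cb 0d

#0 dst[0x24+2] := {0x3e,0x8c}
#1 dst[0x0b+4] := {0x8c,0x0d,0xfd,0xbe}
#2 dst[0x04+5] := {0x8c,0x0d,0xfd,0xbe,0xcb}
#3 dst[0x09+5] := {0xbb,0x8c,0x0d,0xfd,0xbe}
#4 dst[0x00+4] := {0xf5,0xcc,0xfb,0x77}
query mem[0x03]=0x77, mem[0x0e]=0xbe, mem[0x1f]=0xf5, mem[0x08]=0xcb, mem[0x05]=0x0d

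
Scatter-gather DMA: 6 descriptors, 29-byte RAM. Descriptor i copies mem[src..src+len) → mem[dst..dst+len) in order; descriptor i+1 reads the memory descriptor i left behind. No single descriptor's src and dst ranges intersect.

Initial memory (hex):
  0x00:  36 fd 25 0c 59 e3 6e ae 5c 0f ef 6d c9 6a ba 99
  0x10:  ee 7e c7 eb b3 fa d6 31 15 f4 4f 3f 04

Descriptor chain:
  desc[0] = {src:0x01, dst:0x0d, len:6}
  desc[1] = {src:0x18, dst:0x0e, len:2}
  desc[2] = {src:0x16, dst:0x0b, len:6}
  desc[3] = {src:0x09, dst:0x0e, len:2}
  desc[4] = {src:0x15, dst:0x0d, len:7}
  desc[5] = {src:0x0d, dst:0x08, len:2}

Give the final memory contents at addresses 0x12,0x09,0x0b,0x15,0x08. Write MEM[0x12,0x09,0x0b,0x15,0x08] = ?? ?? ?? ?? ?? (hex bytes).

MEM[0x12,0x09,0x0b,0x15,0x08] = 4f d6 d6 fa fa

D0: mem[0x0d..0x12] <- [fd 25 0c 59 e3 6e]
D1: mem[0x0e..0x0f] <- [15 f4]
D2: mem[0x0b..0x10] <- [d6 31 15 f4 4f 3f]
D3: mem[0x0e..0x0f] <- [0f ef]
D4: mem[0x0d..0x13] <- [fa d6 31 15 f4 4f 3f]
D5: mem[0x08..0x09] <- [fa d6]
query mem[0x12]=0x4f, mem[0x09]=0xd6, mem[0x0b]=0xd6, mem[0x15]=0xfa, mem[0x08]=0xfa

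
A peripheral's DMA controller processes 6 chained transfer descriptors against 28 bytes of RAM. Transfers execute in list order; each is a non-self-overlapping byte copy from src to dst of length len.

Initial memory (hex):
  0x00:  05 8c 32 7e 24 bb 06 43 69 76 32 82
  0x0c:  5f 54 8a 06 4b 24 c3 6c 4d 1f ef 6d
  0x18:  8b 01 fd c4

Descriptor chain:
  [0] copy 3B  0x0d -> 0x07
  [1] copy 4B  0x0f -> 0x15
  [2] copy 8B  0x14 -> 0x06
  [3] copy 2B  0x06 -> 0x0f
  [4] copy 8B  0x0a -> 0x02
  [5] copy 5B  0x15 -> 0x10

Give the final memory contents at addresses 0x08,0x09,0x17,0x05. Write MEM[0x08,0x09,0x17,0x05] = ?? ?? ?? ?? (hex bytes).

[0] 0x0d->0x07 len=3 : 54 8a 06
[1] 0x0f->0x15 len=4 : 06 4b 24 c3
[2] 0x14->0x06 len=8 : 4d 06 4b 24 c3 01 fd c4
[3] 0x06->0x0f len=2 : 4d 06
[4] 0x0a->0x02 len=8 : c3 01 fd c4 8a 4d 06 24
[5] 0x15->0x10 len=5 : 06 4b 24 c3 01
query mem[0x08]=0x06, mem[0x09]=0x24, mem[0x17]=0x24, mem[0x05]=0xc4

MEM[0x08,0x09,0x17,0x05] = 06 24 24 c4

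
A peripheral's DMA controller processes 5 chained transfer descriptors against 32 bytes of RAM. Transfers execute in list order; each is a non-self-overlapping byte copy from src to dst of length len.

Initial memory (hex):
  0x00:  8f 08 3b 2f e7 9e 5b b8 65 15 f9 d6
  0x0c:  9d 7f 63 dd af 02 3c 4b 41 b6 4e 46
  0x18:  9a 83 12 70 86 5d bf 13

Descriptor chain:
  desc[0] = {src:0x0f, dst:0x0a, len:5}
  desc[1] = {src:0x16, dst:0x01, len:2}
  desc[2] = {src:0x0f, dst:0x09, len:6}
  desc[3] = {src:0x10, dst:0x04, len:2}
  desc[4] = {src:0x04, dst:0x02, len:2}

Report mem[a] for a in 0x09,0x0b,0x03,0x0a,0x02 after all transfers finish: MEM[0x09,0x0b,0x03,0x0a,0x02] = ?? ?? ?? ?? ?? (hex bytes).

[0] 0x0f->0x0a len=5 : dd af 02 3c 4b
[1] 0x16->0x01 len=2 : 4e 46
[2] 0x0f->0x09 len=6 : dd af 02 3c 4b 41
[3] 0x10->0x04 len=2 : af 02
[4] 0x04->0x02 len=2 : af 02
query mem[0x09]=0xdd, mem[0x0b]=0x02, mem[0x03]=0x02, mem[0x0a]=0xaf, mem[0x02]=0xaf

MEM[0x09,0x0b,0x03,0x0a,0x02] = dd 02 02 af af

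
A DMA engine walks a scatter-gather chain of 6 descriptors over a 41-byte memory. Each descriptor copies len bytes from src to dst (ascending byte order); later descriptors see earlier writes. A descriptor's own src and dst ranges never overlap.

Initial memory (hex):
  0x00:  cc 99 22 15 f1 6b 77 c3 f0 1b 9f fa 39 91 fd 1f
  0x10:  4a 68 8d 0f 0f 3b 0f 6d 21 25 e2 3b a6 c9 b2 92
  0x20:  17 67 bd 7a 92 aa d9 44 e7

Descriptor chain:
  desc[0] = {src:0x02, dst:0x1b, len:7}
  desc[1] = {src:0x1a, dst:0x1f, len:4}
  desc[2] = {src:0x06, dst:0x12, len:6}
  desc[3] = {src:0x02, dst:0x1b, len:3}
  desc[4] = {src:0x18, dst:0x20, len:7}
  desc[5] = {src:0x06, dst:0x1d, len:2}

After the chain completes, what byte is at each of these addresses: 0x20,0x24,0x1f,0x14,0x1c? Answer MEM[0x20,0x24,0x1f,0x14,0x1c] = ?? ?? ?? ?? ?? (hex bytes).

#0 dst[0x1b+7] := {0x22,0x15,0xf1,0x6b,0x77,0xc3,0xf0}
#1 dst[0x1f+4] := {0xe2,0x22,0x15,0xf1}
#2 dst[0x12+6] := {0x77,0xc3,0xf0,0x1b,0x9f,0xfa}
#3 dst[0x1b+3] := {0x22,0x15,0xf1}
#4 dst[0x20+7] := {0x21,0x25,0xe2,0x22,0x15,0xf1,0x6b}
#5 dst[0x1d+2] := {0x77,0xc3}
query mem[0x20]=0x21, mem[0x24]=0x15, mem[0x1f]=0xe2, mem[0x14]=0xf0, mem[0x1c]=0x15

MEM[0x20,0x24,0x1f,0x14,0x1c] = 21 15 e2 f0 15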